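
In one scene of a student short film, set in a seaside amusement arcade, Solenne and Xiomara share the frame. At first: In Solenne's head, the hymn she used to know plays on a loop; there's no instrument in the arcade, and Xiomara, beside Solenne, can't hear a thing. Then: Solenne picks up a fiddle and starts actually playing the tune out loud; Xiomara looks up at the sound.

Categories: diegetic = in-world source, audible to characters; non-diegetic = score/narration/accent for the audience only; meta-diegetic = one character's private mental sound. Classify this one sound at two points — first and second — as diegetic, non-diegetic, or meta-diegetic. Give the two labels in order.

First: the tune exists only as Solenne's private memory; Xiomara can't hear it → meta-diegetic.
Second: Solenne is now producing it live on a fiddle, in the room, and Xiomara hears it → diegetic.

meta-diegetic, diegetic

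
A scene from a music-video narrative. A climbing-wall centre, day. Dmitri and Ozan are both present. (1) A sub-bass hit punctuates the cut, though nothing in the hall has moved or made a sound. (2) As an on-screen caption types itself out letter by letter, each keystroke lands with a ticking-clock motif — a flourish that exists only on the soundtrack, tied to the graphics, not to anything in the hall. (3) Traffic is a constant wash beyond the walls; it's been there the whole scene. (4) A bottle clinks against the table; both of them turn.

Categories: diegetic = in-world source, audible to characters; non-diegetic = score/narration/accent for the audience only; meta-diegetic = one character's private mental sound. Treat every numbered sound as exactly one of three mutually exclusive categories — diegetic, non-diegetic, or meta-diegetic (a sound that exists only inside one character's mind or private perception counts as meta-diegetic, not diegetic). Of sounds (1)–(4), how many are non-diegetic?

2

(1) it's a sound-design accent with no in-world source; no one in the scene can hear it → non-diegetic.
Sound (2): sound married to a title/caption — outside the diegesis by definition, so non-diegetic.
(3) it's the actual ambient sound of the location → diegetic.
(4) the sound comes from a bottle physically present in the location → diegetic.
So 2 of the 4 are non-diegetic: (1), (2).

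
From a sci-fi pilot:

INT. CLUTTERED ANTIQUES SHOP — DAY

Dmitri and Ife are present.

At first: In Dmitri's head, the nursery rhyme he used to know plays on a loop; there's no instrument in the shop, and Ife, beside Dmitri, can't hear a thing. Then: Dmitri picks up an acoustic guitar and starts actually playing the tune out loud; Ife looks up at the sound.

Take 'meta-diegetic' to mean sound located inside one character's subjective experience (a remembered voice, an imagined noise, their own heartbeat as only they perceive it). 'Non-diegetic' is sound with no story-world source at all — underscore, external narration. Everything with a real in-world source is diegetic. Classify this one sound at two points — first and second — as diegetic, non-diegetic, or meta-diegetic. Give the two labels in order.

First: the tune exists only as Dmitri's private memory; Ife can't hear it → meta-diegetic.
Second: Dmitri is now producing it live on an acoustic guitar, in the room, and Ife hears it → diegetic.

meta-diegetic, diegetic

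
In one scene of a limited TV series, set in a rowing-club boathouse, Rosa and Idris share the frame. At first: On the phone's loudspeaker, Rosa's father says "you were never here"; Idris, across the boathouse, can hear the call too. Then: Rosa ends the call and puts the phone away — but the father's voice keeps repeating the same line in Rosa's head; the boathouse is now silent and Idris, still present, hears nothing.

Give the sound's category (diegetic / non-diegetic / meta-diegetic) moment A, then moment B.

diegetic, meta-diegetic

Moment A: the loudspeaker is an in-world source; both Rosa and Idris hear the call → diegetic.
Moment B: with the phone off, the voice continues only as Rosa's private mental replay — Idris can't hear it → meta-diegetic.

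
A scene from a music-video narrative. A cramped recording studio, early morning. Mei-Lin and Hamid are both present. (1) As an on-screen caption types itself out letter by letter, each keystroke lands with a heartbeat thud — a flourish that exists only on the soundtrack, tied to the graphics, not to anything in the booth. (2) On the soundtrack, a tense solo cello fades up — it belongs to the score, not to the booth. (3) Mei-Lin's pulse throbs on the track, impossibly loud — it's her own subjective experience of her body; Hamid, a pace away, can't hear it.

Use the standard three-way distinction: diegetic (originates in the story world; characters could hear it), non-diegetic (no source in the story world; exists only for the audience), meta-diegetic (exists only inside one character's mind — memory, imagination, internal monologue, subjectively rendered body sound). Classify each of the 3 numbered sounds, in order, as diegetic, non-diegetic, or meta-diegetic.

(1) sound married to a title/caption — outside the diegesis by definition → non-diegetic.
Sound (2): it has no source in the story world and no character can hear it — it's underscore, so non-diegetic.
Sound (3): a subjective body sound — Mei-Lin's private perception, inaudible to Hamid, so meta-diegetic.

non-diegetic, non-diegetic, meta-diegetic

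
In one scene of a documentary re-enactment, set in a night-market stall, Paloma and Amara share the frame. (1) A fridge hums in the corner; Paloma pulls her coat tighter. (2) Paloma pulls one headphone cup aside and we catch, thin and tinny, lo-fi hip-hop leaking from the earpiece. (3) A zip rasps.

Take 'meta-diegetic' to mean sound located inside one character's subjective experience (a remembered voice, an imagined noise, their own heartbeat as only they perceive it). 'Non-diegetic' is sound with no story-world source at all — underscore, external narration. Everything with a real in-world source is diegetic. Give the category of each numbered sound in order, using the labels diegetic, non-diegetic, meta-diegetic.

diegetic, diegetic, diegetic

(1) is diegetic: it's the actual ambient sound of the location.
(2) is diegetic: the headphones are an on-screen source.
(3) is diegetic: a zip is a real object/event in the scene's world.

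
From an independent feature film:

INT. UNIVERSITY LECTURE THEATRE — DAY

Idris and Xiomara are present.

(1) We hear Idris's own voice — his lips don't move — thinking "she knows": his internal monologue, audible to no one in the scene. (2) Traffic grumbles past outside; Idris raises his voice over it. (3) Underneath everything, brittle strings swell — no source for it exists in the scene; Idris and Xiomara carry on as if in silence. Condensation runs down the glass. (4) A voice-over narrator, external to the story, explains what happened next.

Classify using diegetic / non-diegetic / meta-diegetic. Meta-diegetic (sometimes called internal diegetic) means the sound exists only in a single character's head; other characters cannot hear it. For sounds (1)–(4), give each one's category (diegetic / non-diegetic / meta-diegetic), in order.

meta-diegetic, diegetic, non-diegetic, non-diegetic

(1) it's Idris's unspoken thought, heard only by the audience via his subjectivity → meta-diegetic.
(2) ambient/room sound belonging to the story's physical space → diegetic.
(3) is non-diegetic: it has no source in the story world and no character can hear it — it's underscore.
Sound (4): external voice-over — not a character, not heard by anyone in the scene, so non-diegetic.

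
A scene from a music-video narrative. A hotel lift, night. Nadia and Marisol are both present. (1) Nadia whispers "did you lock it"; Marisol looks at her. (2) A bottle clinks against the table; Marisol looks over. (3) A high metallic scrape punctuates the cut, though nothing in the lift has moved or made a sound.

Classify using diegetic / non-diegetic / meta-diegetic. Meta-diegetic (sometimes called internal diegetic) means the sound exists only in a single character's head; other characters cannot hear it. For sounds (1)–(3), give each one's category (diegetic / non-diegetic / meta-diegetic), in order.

Sound (1): Nadia is a character speaking aloud in the scene, so diegetic.
(2) is diegetic: a bottle is a real object/event in the scene's world.
(3) is non-diegetic: it's a sound-design accent with no in-world source; no one in the scene can hear it.

diegetic, diegetic, non-diegetic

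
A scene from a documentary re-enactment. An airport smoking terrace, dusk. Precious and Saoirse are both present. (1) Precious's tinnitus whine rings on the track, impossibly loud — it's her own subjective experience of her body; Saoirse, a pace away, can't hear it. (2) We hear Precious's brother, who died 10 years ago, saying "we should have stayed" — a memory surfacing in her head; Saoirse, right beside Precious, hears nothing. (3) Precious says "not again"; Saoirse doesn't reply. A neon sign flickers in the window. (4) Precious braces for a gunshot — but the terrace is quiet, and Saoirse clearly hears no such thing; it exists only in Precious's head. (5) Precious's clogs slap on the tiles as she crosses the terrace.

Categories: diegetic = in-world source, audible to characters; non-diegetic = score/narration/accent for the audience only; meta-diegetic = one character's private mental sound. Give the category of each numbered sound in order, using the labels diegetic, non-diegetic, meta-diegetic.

meta-diegetic, meta-diegetic, diegetic, meta-diegetic, diegetic

(1) a subjective body sound — Precious's private perception, inaudible to Saoirse → meta-diegetic.
(2) it's Precious's recollection rendered as sound; the other character can't hear it → meta-diegetic.
(3) spoken by a character present in the story world → diegetic.
Sound (4): the sound is imagined by Precious; nothing in the story world is producing it and Saoirse can't hear it, so meta-diegetic.
(5) it's the physical sound of Precious moving in the space → diegetic.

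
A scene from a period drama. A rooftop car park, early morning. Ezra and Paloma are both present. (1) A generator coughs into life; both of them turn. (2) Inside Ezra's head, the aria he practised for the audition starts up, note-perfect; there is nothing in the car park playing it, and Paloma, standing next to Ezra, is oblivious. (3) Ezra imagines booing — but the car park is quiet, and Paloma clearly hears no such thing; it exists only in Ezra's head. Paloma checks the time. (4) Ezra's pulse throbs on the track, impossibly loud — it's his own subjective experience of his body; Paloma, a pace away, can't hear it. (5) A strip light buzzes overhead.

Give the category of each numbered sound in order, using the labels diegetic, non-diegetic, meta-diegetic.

(1) a generator is a real object/event in the scene's world → diegetic.
(2) it lives in Ezra's subjectivity, not in the car park → meta-diegetic.
(3) Ezra alone 'hears' it — an imagined sound, not present in the space → meta-diegetic.
Sound (4): it's Ezra's internal bodily sensation rendered as sound; only Ezra 'hears' it, so meta-diegetic.
(5) is diegetic: a strip light is part of the location's real environment.

diegetic, meta-diegetic, meta-diegetic, meta-diegetic, diegetic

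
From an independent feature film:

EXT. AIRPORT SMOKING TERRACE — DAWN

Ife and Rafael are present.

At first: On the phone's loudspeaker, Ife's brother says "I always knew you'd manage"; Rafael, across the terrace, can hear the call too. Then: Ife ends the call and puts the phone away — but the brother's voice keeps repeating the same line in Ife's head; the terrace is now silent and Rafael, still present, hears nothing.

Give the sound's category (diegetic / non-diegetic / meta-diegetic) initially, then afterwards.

diegetic, meta-diegetic

Initially: the loudspeaker is an in-world source; both Ife and Rafael hear the call → diegetic.
Afterwards: with the phone off, the voice continues only as Ife's private mental replay — Rafael can't hear it → meta-diegetic.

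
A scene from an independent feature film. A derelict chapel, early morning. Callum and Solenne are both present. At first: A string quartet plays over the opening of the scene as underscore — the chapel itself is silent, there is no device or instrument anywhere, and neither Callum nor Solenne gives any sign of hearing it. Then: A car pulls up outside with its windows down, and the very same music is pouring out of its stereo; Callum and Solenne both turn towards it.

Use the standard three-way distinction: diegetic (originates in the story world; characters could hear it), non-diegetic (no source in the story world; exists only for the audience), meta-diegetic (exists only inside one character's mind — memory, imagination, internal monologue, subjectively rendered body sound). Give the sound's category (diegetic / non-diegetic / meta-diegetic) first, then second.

First: no in-world source exists and no character can hear it — underscore → non-diegetic.
Second: the car stereo is now a real source in the story world and the characters hear it → diegetic.

non-diegetic, diegetic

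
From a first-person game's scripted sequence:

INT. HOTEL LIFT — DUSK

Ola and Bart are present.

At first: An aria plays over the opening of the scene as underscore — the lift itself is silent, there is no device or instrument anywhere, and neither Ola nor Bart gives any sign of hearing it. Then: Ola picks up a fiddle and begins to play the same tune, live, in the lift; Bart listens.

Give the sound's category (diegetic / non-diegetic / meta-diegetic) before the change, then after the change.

non-diegetic, diegetic

Before the change: no in-world source exists and no character can hear it — underscore → non-diegetic.
After the change: a fiddle is now a real source in the story world and the characters hear it → diegetic.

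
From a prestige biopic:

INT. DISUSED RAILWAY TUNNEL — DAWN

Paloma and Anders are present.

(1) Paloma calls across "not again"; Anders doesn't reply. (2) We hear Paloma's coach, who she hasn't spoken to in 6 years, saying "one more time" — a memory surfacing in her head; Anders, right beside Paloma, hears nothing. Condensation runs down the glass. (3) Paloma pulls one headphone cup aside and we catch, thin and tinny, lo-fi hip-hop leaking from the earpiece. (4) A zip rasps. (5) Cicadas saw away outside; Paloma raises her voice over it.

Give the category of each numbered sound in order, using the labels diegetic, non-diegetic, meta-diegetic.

diegetic, meta-diegetic, diegetic, diegetic, diegetic

Sound (1): spoken by a character present in the story world, so diegetic.
(2) is meta-diegetic: the voice is a memory playing only inside Paloma's mind; Anders can't hear it.
Sound (3): the headphones are an on-screen source, so diegetic.
(4) the sound comes from a zip physically present in the location → diegetic.
Sound (5): cicadas is part of the location's real environment, so diegetic.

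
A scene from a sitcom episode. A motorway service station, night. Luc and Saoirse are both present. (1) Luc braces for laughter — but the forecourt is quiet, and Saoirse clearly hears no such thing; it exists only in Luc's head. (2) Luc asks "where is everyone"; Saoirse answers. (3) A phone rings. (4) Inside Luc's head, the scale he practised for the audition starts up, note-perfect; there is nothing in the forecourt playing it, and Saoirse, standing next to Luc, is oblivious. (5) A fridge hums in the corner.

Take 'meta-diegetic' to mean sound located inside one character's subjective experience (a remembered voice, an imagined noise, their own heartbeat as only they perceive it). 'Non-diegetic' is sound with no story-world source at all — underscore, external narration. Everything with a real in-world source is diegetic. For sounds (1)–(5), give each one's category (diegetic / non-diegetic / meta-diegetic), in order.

meta-diegetic, diegetic, diegetic, meta-diegetic, diegetic

(1) is meta-diegetic: the sound is imagined by Luc; nothing in the story world is producing it and Saoirse can't hear it.
Sound (2): Luc is a character speaking aloud in the scene, so diegetic.
(3) the sound comes from a phone physically present in the location → diegetic.
(4) it lives in Luc's subjectivity, not in the forecourt → meta-diegetic.
(5) is diegetic: a fridge is part of the location's real environment.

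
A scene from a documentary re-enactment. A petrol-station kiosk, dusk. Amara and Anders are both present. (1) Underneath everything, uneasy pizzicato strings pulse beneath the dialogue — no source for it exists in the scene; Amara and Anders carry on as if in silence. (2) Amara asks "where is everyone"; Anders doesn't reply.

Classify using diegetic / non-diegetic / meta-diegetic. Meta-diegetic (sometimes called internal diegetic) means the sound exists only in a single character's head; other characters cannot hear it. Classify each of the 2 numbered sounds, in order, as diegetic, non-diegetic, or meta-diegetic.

(1) nothing in the kiosk produces it and the characters don't hear it — pure soundtrack → non-diegetic.
Sound (2): spoken by a character present in the story world, so diegetic.

non-diegetic, diegetic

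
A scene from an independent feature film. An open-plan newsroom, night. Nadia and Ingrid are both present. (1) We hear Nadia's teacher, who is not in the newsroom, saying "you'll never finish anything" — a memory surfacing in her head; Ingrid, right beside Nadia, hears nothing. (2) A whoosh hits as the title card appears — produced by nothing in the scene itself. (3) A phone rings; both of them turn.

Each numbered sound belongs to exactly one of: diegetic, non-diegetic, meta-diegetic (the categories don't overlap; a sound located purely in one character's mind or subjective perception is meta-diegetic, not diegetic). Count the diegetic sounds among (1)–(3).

1

(1) is meta-diegetic: the voice is a memory playing only inside Nadia's mind; Ingrid can't hear it.
Sound (2): it's a sound-design accent with no in-world source; no one in the scene can hear it, so non-diegetic.
Sound (3): an in-world source (a phone); characters could hear it, so diegetic.
Diegetic: (3) — that's 1.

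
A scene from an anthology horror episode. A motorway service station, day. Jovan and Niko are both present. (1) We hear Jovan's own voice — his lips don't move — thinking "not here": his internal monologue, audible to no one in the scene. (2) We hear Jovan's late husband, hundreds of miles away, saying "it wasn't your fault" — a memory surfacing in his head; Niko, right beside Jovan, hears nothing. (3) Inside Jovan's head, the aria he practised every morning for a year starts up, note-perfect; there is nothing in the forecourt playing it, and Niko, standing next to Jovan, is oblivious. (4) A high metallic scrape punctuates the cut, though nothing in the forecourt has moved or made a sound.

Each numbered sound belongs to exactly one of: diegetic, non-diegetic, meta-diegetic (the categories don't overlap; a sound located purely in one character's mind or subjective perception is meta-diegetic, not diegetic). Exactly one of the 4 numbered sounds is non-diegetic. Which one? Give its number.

4

(1) is meta-diegetic: internal monologue — inside Jovan's mind, not spoken into the scene.
Sound (2): a remembered line, private to Jovan — not present in the room, not audible to Niko, so meta-diegetic.
Sound (3): it lives in Jovan's subjectivity, not in the forecourt, so meta-diegetic.
Sound (4): an editorial stinger — it belongs to the cut, not the story world, so non-diegetic.
Only (4) is non-diegetic.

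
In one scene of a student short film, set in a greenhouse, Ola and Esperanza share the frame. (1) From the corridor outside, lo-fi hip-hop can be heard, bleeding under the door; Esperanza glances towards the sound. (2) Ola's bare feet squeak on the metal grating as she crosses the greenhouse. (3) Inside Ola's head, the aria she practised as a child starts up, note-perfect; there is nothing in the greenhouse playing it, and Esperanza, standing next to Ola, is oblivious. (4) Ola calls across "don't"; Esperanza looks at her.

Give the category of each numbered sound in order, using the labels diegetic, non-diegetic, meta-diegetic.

(1) is diegetic: it's coming from the corridor outside — a location within the story world — and Esperanza reacts.
Sound (2): it's the physical sound of Ola moving in the space, so diegetic.
(3) is meta-diegetic: it lives in Ola's subjectivity, not in the greenhouse.
(4) is diegetic: Ola is a character speaking aloud in the scene.

diegetic, diegetic, meta-diegetic, diegetic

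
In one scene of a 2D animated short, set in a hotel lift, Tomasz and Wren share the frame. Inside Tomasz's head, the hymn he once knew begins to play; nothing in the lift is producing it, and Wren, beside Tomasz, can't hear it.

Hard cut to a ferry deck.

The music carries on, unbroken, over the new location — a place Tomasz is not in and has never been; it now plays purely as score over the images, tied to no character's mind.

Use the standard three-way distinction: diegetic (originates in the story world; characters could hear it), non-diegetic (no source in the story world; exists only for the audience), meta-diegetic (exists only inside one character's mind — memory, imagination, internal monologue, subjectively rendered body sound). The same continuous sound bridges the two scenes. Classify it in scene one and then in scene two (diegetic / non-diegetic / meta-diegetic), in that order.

meta-diegetic, non-diegetic

Scene one: the music exists only inside Tomasz's mind; Wren can't hear it → meta-diegetic.
Scene two: it's detached from Tomasz entirely and plays over unrelated images with no in-world source — conventional underscore → non-diegetic.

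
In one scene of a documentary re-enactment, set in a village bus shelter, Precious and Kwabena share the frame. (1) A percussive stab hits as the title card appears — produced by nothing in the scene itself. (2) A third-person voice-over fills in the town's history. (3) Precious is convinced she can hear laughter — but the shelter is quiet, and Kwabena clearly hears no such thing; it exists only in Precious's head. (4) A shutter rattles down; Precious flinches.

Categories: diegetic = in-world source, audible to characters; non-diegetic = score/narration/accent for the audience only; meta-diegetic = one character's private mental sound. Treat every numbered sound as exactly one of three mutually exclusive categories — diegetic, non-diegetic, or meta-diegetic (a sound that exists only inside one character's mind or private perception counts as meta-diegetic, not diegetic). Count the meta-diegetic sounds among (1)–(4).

(1) nothing in the scene produces it; it's an accent added for the audience → non-diegetic.
(2) external voice-over — not a character, not heard by anyone in the scene → non-diegetic.
(3) subjective to Precious: the shelter is silent and Kwabena hears nothing → meta-diegetic.
(4) is diegetic: a shutter is a real object/event in the scene's world.
Meta-diegetic: (3) — that's 1.

1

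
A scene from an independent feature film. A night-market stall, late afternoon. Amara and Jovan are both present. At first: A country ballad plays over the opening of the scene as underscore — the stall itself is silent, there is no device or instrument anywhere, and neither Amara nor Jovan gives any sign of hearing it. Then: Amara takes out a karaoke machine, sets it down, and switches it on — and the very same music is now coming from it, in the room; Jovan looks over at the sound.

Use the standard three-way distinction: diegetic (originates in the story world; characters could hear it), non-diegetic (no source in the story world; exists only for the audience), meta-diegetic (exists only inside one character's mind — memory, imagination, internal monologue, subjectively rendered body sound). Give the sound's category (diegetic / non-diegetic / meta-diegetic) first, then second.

non-diegetic, diegetic

First: no in-world source exists and no character can hear it — underscore → non-diegetic.
Second: a karaoke machine is now a real source in the story world and the characters hear it → diegetic.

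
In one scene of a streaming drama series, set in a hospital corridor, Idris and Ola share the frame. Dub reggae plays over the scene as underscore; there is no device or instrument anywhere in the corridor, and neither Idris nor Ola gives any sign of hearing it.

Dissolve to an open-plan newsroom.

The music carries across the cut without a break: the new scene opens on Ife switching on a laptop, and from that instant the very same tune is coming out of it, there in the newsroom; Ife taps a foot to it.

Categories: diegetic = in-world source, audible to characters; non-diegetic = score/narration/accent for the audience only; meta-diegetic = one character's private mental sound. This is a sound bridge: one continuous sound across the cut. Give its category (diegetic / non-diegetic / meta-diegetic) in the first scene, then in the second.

Scene one: there's no in-world source anywhere and no character hears it — underscore for the audience only → non-diegetic.
Scene two: once Ife turns on a laptop, the music has a real source in the story world and Ife reacts to it → diegetic.

non-diegetic, diegetic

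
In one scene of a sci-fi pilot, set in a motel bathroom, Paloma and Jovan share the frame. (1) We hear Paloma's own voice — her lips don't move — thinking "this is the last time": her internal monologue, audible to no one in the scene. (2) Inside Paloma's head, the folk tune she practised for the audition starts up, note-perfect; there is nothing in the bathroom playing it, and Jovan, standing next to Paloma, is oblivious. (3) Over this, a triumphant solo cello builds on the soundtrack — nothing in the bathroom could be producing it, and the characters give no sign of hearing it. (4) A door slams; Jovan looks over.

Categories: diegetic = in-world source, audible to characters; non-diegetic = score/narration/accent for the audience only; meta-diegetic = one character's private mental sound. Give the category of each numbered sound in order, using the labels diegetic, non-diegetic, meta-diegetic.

meta-diegetic, meta-diegetic, non-diegetic, diegetic

(1) it's Paloma's unspoken thought, heard only by the audience via her subjectivity → meta-diegetic.
(2) is meta-diegetic: the music is a memory playing inside Paloma's mind alone; no real-world source, Jovan can't hear it.
(3) it has no source in the story world and no character can hear it — it's underscore → non-diegetic.
Sound (4): the sound comes from a door physically present in the location, so diegetic.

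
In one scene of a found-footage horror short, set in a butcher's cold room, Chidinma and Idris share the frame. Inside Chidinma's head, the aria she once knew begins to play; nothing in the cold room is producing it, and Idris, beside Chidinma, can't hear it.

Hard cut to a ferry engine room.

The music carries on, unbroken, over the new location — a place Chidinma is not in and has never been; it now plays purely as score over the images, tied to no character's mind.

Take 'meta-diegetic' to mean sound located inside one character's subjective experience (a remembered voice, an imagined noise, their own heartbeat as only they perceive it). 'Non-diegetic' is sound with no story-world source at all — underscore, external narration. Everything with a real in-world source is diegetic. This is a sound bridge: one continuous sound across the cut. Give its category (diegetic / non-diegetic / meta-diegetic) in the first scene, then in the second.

meta-diegetic, non-diegetic

Scene one: the music exists only inside Chidinma's mind; Idris can't hear it → meta-diegetic.
Scene two: it's detached from Chidinma entirely and plays over unrelated images with no in-world source — conventional underscore → non-diegetic.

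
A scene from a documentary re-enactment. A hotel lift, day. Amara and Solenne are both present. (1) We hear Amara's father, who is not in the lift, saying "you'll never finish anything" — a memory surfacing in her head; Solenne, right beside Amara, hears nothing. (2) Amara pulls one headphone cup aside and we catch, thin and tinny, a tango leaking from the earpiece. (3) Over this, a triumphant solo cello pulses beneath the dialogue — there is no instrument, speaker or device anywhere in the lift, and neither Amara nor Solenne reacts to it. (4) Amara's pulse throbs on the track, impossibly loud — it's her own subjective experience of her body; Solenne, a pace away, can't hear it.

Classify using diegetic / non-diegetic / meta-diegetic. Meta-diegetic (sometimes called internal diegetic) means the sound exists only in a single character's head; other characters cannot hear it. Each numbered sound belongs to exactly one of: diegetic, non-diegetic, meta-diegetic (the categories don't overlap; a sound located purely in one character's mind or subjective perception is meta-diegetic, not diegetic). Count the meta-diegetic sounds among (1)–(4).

(1) is meta-diegetic: a remembered line, private to Amara — not present in the room, not audible to Solenne.
(2) it's leaking from a physical pair of headphones in the scene → diegetic.
Sound (3): score with no on-screen or off-screen source; it exists for the audience alone, so non-diegetic.
Sound (4): it's Amara's internal bodily sensation rendered as sound; only Amara 'hears' it, so meta-diegetic.
Meta-diegetic: (1), (4) — that's 2.

2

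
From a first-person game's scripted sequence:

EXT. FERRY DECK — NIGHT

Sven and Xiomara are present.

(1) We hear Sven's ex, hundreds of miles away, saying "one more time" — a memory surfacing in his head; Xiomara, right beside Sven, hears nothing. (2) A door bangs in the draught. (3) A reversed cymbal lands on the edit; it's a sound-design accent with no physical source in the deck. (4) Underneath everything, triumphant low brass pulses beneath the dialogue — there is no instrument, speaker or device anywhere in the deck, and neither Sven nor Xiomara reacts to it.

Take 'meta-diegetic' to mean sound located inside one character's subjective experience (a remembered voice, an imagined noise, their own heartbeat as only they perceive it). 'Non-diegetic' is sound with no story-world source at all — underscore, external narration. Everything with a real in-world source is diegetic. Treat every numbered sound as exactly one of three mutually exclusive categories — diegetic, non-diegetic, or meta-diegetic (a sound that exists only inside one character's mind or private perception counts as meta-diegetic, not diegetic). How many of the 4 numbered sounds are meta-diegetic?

1

(1) a remembered line, private to Sven — not present in the room, not audible to Xiomara → meta-diegetic.
(2) is diegetic: the sound comes from a door physically present in the location.
Sound (3): an editorial stinger — it belongs to the cut, not the story world, so non-diegetic.
(4) is non-diegetic: score with no on-screen or off-screen source; it exists for the audience alone.
So 1 of the 4 is meta-diegetic: (1).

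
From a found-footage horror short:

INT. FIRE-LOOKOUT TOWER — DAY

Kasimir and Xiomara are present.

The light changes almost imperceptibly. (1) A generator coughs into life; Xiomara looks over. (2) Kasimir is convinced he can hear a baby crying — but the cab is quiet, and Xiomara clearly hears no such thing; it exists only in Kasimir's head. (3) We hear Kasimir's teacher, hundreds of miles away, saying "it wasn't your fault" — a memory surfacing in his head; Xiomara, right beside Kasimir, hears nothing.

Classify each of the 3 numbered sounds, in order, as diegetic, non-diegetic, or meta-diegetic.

diegetic, meta-diegetic, meta-diegetic

Sound (1): the sound comes from a generator physically present in the location, so diegetic.
Sound (2): the sound is imagined by Kasimir; nothing in the story world is producing it and Xiomara can't hear it, so meta-diegetic.
Sound (3): a remembered line, private to Kasimir — not present in the room, not audible to Xiomara, so meta-diegetic.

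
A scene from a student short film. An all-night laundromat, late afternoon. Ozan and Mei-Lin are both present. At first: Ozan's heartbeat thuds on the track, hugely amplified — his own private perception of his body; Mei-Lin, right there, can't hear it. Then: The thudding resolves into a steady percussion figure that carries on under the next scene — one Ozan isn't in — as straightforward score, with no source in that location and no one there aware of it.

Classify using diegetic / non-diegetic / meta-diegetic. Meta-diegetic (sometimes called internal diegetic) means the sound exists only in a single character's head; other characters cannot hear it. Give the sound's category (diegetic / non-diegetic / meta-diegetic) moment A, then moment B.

meta-diegetic, non-diegetic

Moment A: it's Ozan's subjective body sound, inaudible to Mei-Lin → meta-diegetic.
Moment B: detached from Ozan and playing as sourceless score over a scene he isn't in — for the audience only → non-diegetic.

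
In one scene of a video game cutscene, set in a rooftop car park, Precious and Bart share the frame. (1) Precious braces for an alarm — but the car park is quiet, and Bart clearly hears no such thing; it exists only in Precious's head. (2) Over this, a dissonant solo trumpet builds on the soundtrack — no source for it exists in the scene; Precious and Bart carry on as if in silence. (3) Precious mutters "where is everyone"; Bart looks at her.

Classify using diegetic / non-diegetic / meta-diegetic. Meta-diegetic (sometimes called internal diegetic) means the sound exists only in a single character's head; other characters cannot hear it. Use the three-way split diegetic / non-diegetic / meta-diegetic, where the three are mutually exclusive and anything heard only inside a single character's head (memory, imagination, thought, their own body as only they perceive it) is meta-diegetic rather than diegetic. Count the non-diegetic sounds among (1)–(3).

Sound (1): the sound is imagined by Precious; nothing in the story world is producing it and Bart can't hear it, so meta-diegetic.
(2) is non-diegetic: score with no on-screen or off-screen source; it exists for the audience alone.
(3) on-screen dialogue — Precious speaks and Bart is there to hear → diegetic.
So 1 of the 3 is non-diegetic: (2).

1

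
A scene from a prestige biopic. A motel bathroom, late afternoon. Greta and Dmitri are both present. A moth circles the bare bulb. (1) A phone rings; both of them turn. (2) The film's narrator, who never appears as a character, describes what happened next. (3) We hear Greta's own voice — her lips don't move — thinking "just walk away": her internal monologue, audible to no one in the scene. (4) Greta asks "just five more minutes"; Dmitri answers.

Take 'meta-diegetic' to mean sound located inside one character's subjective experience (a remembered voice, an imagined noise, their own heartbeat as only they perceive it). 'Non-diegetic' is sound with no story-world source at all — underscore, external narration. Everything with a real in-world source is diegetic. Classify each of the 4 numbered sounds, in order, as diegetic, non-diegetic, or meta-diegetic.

diegetic, non-diegetic, meta-diegetic, diegetic

(1) is diegetic: a phone is a real object/event in the scene's world.
(2) is non-diegetic: the narrator exists outside the story world, addressing only the audience.
Sound (3): Greta's thought-voice: a private mental sound no other character can hear, so meta-diegetic.
Sound (4): spoken by a character present in the story world, so diegetic.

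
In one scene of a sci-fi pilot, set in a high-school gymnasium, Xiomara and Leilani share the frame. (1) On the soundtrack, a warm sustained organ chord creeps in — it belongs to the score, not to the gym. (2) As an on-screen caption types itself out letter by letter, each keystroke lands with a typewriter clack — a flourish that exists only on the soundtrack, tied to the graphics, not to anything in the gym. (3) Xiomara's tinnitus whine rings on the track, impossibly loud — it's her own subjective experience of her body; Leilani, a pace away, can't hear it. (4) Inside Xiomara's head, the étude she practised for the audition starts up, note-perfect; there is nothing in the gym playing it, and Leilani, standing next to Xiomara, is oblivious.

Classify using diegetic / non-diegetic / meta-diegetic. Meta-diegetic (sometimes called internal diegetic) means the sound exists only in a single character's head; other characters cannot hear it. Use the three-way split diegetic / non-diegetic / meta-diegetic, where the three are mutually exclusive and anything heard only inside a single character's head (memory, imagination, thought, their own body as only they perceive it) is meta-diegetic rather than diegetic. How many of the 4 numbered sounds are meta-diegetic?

(1) it has no source in the story world and no character can hear it — it's underscore → non-diegetic.
(2) is non-diegetic: the caption isn't part of the story world, so neither is the sound tied to it.
(3) is meta-diegetic: a subjective body sound — Xiomara's private perception, inaudible to Leilani.
Sound (4): the music is a memory playing inside Xiomara's mind alone; no real-world source, Leilani can't hear it, so meta-diegetic.
Meta-diegetic: (3), (4) — that's 2.

2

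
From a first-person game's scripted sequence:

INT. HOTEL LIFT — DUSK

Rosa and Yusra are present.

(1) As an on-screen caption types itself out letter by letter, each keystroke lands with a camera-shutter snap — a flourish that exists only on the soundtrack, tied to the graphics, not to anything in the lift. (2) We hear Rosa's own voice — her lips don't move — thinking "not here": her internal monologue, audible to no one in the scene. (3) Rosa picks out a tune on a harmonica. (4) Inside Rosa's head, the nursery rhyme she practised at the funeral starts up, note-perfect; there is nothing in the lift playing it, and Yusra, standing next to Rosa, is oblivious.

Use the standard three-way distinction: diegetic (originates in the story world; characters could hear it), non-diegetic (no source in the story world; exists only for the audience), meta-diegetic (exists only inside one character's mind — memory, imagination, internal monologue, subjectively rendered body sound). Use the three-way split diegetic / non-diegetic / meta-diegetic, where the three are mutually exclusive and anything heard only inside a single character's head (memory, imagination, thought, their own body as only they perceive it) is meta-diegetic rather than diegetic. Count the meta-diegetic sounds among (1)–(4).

Sound (1): sound married to a title/caption — outside the diegesis by definition, so non-diegetic.
(2) is meta-diegetic: it's Rosa's unspoken thought, heard only by the audience via her subjectivity.
(3) the instrument and the performer are both in the scene → diegetic.
(4) is meta-diegetic: the music is a memory playing inside Rosa's mind alone; no real-world source, Yusra can't hear it.
Meta-diegetic: (2), (4) — that's 2.

2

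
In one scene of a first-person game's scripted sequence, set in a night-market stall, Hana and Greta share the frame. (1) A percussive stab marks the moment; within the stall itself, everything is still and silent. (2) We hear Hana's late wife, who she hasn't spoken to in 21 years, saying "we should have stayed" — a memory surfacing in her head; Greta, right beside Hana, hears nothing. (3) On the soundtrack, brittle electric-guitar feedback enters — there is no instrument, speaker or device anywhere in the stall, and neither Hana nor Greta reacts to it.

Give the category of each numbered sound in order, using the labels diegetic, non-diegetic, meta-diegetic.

non-diegetic, meta-diegetic, non-diegetic

(1) an editorial stinger — it belongs to the cut, not the story world → non-diegetic.
(2) it's Hana's recollection rendered as sound; the other character can't hear it → meta-diegetic.
(3) it has no source in the story world and no character can hear it — it's underscore → non-diegetic.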